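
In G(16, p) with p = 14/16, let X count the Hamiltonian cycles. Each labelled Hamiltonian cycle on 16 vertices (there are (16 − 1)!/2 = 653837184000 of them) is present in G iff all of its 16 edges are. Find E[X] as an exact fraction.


K_16 has (16 − 1)!/2 = 653837184000 labelled Hamiltonian cycles.
For each such Hamiltonian cycle H, let X_H = 1 if all 16 edges of H are present in G. Then P[X_H = 1] = p^{16} = (7/8)^{16} = 33232930569601/281474976710656.
By linearity of expectation: E[X] = Σ_H E[X_H] = 653837184000 · p^{16} = 653837184000 · 33232930569601/281474976710656 = 21219654042671322112875/274877906944.
Numerically: E[X] ≈ 7.72e+10.

E[X] = 653837184000 · (7/8)^{16} = 21219654042671322112875/274877906944 ≈ 7.72e+10.


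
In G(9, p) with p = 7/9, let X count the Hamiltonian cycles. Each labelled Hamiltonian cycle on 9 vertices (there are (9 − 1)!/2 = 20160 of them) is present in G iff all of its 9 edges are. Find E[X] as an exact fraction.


K_9 has (9 − 1)!/2 = 20160 labelled Hamiltonian cycles.
For each such Hamiltonian cycle H, let X_H = 1 if all 9 edges of H are present in G. Then P[X_H = 1] = p^{9} = (7/9)^{9} = 40353607/387420489.
By linearity: E[X] = Σ_H E[X_H] = 20160 · p^{9} = 20160 · 40353607/387420489 = 90392079680/43046721.
Numerically: E[X] ≈ 2.1e+03.

E[X] = 20160 · (7/9)^{9} = 90392079680/43046721 ≈ 2.1e+03.


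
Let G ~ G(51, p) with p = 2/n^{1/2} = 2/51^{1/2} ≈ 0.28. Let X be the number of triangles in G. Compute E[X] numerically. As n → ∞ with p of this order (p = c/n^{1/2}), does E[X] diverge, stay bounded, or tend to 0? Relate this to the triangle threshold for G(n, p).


Number of potential triangles: C(51, 3) = 20825.
Each occurs with probability p³ ≈ (0.28)³ ≈ 2.19652e-02.
By linearity: E[X] = C(51, 3)·p³ ≈ 20825 · 2.19652e-02 ≈ 457.425.
Since α = 1/2 < 1, p = c/n^{1/2} ≫ 1/n is above the triangle threshold p ~ 1/n. Asymptotically E[X] ~ (c³/6)·n^{3(1−α)} = (2³/6)·n^{1.5} → ∞; triangles are abundant w.h.p.

E[X] ≈ 457.425; in regime p = Θ(1/n^{1/2}) E[X] diverges (above the triangle threshold p ~ 1/n).


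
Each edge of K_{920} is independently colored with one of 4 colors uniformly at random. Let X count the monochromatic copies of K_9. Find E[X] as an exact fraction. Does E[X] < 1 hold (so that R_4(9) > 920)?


E[X] = C(920, 9) · 4^{1 − 36} = 1251067384312182251760 · 4^{−35} = 1251067384312182251760/1180591620717411303424.
As a reduced fraction: E[X] = 78191711519511390735/73786976294838206464 ≈ 1.0597.
Is E[X] < 1? NO.
Since E[X] ≥ 1, the first-moment bound is inconclusive at n = 920; it does NOT by itself certify R_4(9) > 920.

E[X] = 78191711519511390735/73786976294838206464 ≈ 1.0597; E[X] ≥ 1; first-moment method inconclusive here.


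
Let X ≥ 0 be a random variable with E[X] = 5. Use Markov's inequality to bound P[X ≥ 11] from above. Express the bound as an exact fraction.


μ = E[X] = 5, a = 11.
Markov: P[X ≥ 11] ≤ μ/a = (5)/11 = 5/11.
Numerically: ≈ 0.4545.
(Since a = 11 > μ = 5.0000, the bound 5/11 is < 1 and informative.)

P[X ≥ 11] ≤ 5/11 ≈ 0.4545.


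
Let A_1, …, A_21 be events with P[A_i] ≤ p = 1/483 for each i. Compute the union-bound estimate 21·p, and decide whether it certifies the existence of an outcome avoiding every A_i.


Union bound: P[∪_{i=1}^{21} A_i] ≤ Σ_i P[A_i] ≤ 21·p = 21·(1/483) = 1/23.
Numerically: 1/23 ≈ 0.04348.
Is 1/23 < 1? YES.
Since P[∪ A_i] ≤ 1/23 < 1, the complement has P[∩ A_i^c] ≥ 1 − 1/23 = 22/23 > 0, so some outcome avoids every A_i.

21·p = 1/23 ≈ 0.04348; existence CERTIFIED by the union bound.


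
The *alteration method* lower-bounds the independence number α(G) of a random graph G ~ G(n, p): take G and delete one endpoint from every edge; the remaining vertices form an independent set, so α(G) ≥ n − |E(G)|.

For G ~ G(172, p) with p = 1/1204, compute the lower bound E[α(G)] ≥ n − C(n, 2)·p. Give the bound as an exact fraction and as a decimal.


E[|E(G)|] = C(172, 2)·p = 14706 · (1/1204) = 171/14.
E[α(G)] ≥ n − E[|E(G)|] = 172 − 171/14 = 2237/14.
Numerically: ≈ 159.7857.
(This is only a lower bound; the true E[α(G)] may be larger.)

E[α(G)] ≥ 2237/14 ≈ 159.7857.


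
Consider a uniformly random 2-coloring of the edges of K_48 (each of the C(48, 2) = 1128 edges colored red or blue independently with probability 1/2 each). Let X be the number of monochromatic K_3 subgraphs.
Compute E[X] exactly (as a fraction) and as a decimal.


Let X = Σ_S X_S over the C(48, 3) = 17296 subsets S of size 3, where X_S = 1 if the K_3 on S is monochromatic.
For a fixed S, the K_3 on S has C(3, 2) = 3 edges. P[all 3 edges red] = (1/2)^3, and likewise for blue, so P[monochromatic] = 2·(1/2)^3 = 2^{1 − 3} = 1/4.
By linearity: E[X] = C(48, 3) · 2^{1 − 3} = 17296 · 1/4 = 4324.
Numerically: E[X] ≈ 4324.00000.

E[X] = C(48,3)·2^(1−C(3,2)) = 4324 ≈ 4324.00000.


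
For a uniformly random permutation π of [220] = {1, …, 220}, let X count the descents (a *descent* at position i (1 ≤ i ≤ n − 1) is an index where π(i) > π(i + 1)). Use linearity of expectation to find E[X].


Write X = Σ X_I over i = 1, …, 219, with X_I the indicator of one descent.
There are 219 indicators.
For each fixed i, the pair (π(i), π(i+1)) is a uniformly random ordered pair of distinct values from {1, …, 220}; by symmetry P[π(i) > π(i+1)] = 1/2.
By linearity: E[X] = 219 · (1/2) = (220 − 1) · (1/2) = 219/2 ≈ 109.5000.

E[X] = 219/2 = 109.5000.


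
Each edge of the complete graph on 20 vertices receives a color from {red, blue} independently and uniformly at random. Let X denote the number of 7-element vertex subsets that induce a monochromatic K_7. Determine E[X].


Let X = Σ_S X_S over the C(20, 7) = 77520 subsets S of size 7, where X_S = 1 if the K_7 on S is monochromatic.
For a fixed S, the K_7 on S has C(7, 2) = 21 edges. P[all 21 edges red] = (1/2)^21, and likewise for blue, so P[monochromatic] = 2·(1/2)^21 = 2^{1 − 21} = 1/1048576.
By linearity: E[X] = C(20, 7) · 2^{1 − 21} = 77520 · 1/1048576 = 4845/65536.
Numerically: E[X] ≈ 0.073929.

E[X] = C(20,7)·2^(1−C(7,2)) = 4845/65536 ≈ 0.073929.


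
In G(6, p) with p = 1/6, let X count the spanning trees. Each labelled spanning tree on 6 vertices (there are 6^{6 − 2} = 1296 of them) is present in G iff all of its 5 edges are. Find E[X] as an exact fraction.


K_6 has 6^{6 − 2} = 1296 labelled spanning trees.
For each such spanning tree H, let X_H = 1 if all 5 edges of H are present in G. Then P[X_H = 1] = p^{5} = (1/6)^{5} = 1/7776.
By linearity of expectation: E[X] = Σ_H E[X_H] = 1296 · p^{5} = 1296 · 1/7776 = 1/6.
Numerically: E[X] ≈ 0.1667.

E[X] = 1296 · (1/6)^{5} = 1/6 ≈ 0.1667.


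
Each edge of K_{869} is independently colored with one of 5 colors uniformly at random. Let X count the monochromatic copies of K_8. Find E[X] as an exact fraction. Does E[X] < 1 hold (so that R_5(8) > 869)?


E[X] = C(869, 8) · 5^{1 − 28} = 7809152053901931612 · 5^{−27} = 7809152053901931612/7450580596923828125.
As a reduced fraction: E[X] = 7809152053901931612/7450580596923828125 ≈ 1.0481266.
Is E[X] < 1? NO.
Since E[X] ≥ 1, the first-moment bound is inconclusive at n = 869; it does NOT by itself certify R_5(8) > 869.

E[X] = 7809152053901931612/7450580596923828125 ≈ 1.0481266; E[X] ≥ 1; first-moment method inconclusive here.


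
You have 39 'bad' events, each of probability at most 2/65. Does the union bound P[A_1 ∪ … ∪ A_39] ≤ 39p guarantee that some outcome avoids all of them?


Union bound: P[∪_{i=1}^{39} A_i] ≤ Σ_i P[A_i] ≤ 39·p = 39·(2/65) = 6/5.
Numerically: 6/5 ≈ 1.200000.
Is 6/5 < 1? NO.
Since the bound 6/5 is ≥ 1, the union bound is uninformative here; it does NOT by itself certify existence.

39·p = 6/5 ≈ 1.200000; existence NOT certified by the union bound.


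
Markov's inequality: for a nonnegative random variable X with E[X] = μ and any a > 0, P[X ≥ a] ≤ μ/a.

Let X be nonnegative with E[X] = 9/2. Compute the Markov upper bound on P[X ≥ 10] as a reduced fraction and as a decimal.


μ = E[X] = 9/2, a = 10.
Markov: P[X ≥ 10] ≤ μ/a = (9/2)/10 = 9/20.
Numerically: ≈ 0.4500.
(Since a = 10 > μ = 4.5000, the bound 9/20 is < 1 and informative.)

P[X ≥ 10] ≤ 9/20 ≈ 0.4500.


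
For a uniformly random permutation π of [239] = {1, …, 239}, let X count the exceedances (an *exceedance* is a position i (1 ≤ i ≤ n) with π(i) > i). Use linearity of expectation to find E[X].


Write X = Σ_{i=1}^{239} X_i, where X_i = 1_{π(i) > i}.
For each fixed i, π(i) is uniform over {1, …, 239} (marginal of a uniform permutation), so P[π(i) > i] = (n − i)/n. Summing: Σ_{i=1}^{239} (n − i)/n = (0 + 1 + … + 238)/239 = 239(239 − 1)/(2·239) = (239 − 1)/2.
Hence E[X] = Σ_{i=1}^{239} (239 − i)/239 = 119 ≈ 119.00000.

E[X] = 119 = 119.00000.


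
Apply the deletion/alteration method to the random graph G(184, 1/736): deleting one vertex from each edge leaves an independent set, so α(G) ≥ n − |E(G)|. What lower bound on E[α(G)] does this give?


E[|E(G)|] = C(184, 2)·p = 16836 · (1/736) = 183/8.
E[α(G)] ≥ n − E[|E(G)|] = 184 − 183/8 = 1289/8.
Numerically: ≈ 161.125.
(This is only a lower bound; the true E[α(G)] may be larger.)

E[α(G)] ≥ 1289/8 ≈ 161.125.


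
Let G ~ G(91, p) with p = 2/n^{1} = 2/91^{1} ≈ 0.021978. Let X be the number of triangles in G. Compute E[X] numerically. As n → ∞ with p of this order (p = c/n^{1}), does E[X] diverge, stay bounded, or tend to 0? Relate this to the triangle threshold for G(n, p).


Number of potential triangles: C(91, 3) = 121485.
Each occurs with probability p³ ≈ (0.021978)³ ≈ 1.06161198e-05.
By linearity: E[X] = C(91, 3)·p³ ≈ 121485 · 1.06161198e-05 ≈ 1.289699.
Here α = 1, so p = 2/n is exactly at the triangle threshold p ~ 1/n. Asymptotically E[X] → c³/6 = 2³/6 = 4/3 ≈ 1.333333, a bounded constant. In this regime the triangle count is asymptotically Poisson(c³/6).

E[X] ≈ 1.289699; in regime p = Θ(1/n^{1}) E[X] stays bounded (at the triangle threshold p ~ 1/n).


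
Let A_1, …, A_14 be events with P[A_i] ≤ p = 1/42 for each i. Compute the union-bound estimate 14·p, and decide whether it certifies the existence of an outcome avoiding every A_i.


Union bound: P[∪_{i=1}^{14} A_i] ≤ Σ_i P[A_i] ≤ 14·p = 14·(1/42) = 1/3.
Numerically: 1/3 ≈ 0.333.
Is 1/3 < 1? YES.
Since P[∪ A_i] ≤ 1/3 < 1, the complement has P[∩ A_i^c] ≥ 1 − 1/3 = 2/3 > 0, so some outcome avoids every A_i.

14·p = 1/3 ≈ 0.333; existence CERTIFIED by the union bound.


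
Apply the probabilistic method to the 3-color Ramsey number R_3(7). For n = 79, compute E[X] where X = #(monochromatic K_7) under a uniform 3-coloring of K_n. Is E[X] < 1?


E[X] = C(79, 7) · 3^{1 − 21} = 2898753715 · 3^{−20} = 2898753715/3486784401.
As a reduced fraction: E[X] = 2898753715/3486784401 ≈ 0.831.
Is E[X] < 1? YES.
Since E[X] < 1, there exists a 3-coloring of K_{79} with no monochromatic K_7; hence R_3(7) > 79.

E[X] = 2898753715/3486784401 ≈ 0.831; E[X] < 1, so R_3(7) > 79.


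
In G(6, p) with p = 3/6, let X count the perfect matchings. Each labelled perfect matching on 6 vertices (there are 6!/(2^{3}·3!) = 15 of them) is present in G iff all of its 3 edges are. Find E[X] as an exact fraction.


K_6 has 6!/(2^{3}·3!) = 15 labelled perfect matchings.
For each such perfect matching H, let X_H = 1 if all 3 edges of H are present in G. Then P[X_H = 1] = p^{3} = (1/2)^{3} = 1/8.
By linearity of expectation: E[X] = Σ_H E[X_H] = 15 · p^{3} = 15 · 1/8 = 15/8.
Numerically: E[X] ≈ 1.875.

E[X] = 15 · (1/2)^{3} = 15/8 ≈ 1.875.


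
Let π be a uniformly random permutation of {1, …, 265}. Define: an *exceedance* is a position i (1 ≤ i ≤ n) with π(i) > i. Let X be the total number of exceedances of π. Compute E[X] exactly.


Write X = Σ_{i=1}^{265} X_i, where X_i = 1_{π(i) > i}.
For each fixed i, π(i) is uniform over {1, …, 265} (marginal of a uniform permutation), so P[π(i) > i] = (n − i)/n. Summing: Σ_{i=1}^{265} (n − i)/n = (0 + 1 + … + 264)/265 = 265(265 − 1)/(2·265) = (265 − 1)/2.
Hence E[X] = Σ_{i=1}^{265} (265 − i)/265 = 132 ≈ 132.000000.

E[X] = 132 = 132.000000.


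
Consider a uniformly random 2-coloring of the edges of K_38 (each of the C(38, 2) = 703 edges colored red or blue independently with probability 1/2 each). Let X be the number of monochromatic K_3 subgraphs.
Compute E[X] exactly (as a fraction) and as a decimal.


Let X = Σ_S X_S over the C(38, 3) = 8436 subsets S of size 3, where X_S = 1 if the K_3 on S is monochromatic.
For a fixed S, the K_3 on S has C(3, 2) = 3 edges. P[all 3 edges red] = (1/2)^3, and likewise for blue, so P[monochromatic] = 2·(1/2)^3 = 2^{1 − 3} = 1/4.
Summing: E[X] = C(38, 3) · 2^{1 − 3} = 8436 · 1/4 = 2109.
Numerically: E[X] ≈ 2109.0000.

E[X] = C(38,3)·2^(1−C(3,2)) = 2109 ≈ 2109.0000.


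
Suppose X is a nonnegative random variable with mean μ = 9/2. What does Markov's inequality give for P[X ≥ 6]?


μ = E[X] = 9/2, a = 6.
Markov: P[X ≥ 6] ≤ μ/a = (9/2)/6 = 3/4.
Numerically: ≈ 0.75000.
(Since a = 6 > μ = 4.50000, the bound 3/4 is < 1 and informative.)

P[X ≥ 6] ≤ 3/4 ≈ 0.75000.


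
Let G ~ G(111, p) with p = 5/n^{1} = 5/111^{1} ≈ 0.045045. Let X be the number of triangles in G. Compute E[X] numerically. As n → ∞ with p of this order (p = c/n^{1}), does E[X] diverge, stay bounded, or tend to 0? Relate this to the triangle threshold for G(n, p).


Number of potential triangles: C(111, 3) = 221815.
Each occurs with probability p³ ≈ (0.045045)³ ≈ 9.13989227e-05.
By linearity: E[X] = C(111, 3)·p³ ≈ 221815 · 9.13989227e-05 ≈ 20.273652.
Here α = 1, so p = 5/n is exactly at the triangle threshold p ~ 1/n. Asymptotically E[X] → c³/6 = 5³/6 = 125/6 ≈ 20.833333, a bounded constant. In this regime the triangle count is asymptotically Poisson(c³/6).

E[X] ≈ 20.273652; in regime p = Θ(1/n^{1}) E[X] stays bounded (at the triangle threshold p ~ 1/n).


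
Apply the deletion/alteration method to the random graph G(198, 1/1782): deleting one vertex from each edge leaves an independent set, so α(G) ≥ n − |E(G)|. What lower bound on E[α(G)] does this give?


E[|E(G)|] = C(198, 2)·p = 19503 · (1/1782) = 197/18.
E[α(G)] ≥ n − E[|E(G)|] = 198 − 197/18 = 3367/18.
Numerically: ≈ 187.056.
(This is only a lower bound; the true E[α(G)] may be larger.)

E[α(G)] ≥ 3367/18 ≈ 187.056.


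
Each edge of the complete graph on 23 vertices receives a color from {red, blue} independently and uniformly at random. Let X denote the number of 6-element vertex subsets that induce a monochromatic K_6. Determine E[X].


Let X = Σ_S X_S over the C(23, 6) = 100947 subsets S of size 6, where X_S = 1 if the K_6 on S is monochromatic.
For a fixed S, the K_6 on S has C(6, 2) = 15 edges. P[all 15 edges red] = (1/2)^15, and likewise for blue, so P[monochromatic] = 2·(1/2)^15 = 2^{1 − 15} = 1/16384.
By linearity: E[X] = C(23, 6) · 2^{1 − 15} = 100947 · 1/16384 = 100947/16384.
Numerically: E[X] ≈ 6.161.

E[X] = C(23,6)·2^(1−C(6,2)) = 100947/16384 ≈ 6.161.


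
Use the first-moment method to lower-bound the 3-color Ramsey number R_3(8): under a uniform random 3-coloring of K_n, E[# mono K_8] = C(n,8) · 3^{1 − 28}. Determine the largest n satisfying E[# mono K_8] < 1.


We need C(n, 8) · 3^{1 − 28} < 1, i.e. C(n, 8) < 3^{28 − 1} = 7625597484987.
Check values of n near the boundary:
  n = 152: C(152, 8) = 5859727868575; 5859727868575 < 7625597484987? YES
  n = 153: C(153, 8) = 6183023199255; 6183023199255 < 7625597484987? YES
  n = 154: C(154, 8) = 6521818990995; 6521818990995 < 7625597484987? YES
  n = 155: C(155, 8) = 6876747915675; 6876747915675 < 7625597484987? YES
  n = 156: C(156, 8) = 7248464019225; 7248464019225 < 7625597484987? YES
  n = 157: C(157, 8) = 7637643295425; 7637643295425 < 7625597484987? NO
The largest n with C(n, 8) < 7625597484987 is n = 156 (where E[X] = 805384891025/847288609443 ≈ 0.9505437). Hence R_3(8) > 156, i.e. R_3(8) ≥ 157.

Largest n = 156; hence R_3(8) > 156.


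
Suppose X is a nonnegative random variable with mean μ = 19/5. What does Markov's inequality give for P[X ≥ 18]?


μ = E[X] = 19/5, a = 18.
Markov: P[X ≥ 18] ≤ μ/a = (19/5)/18 = 19/90.
Numerically: ≈ 0.211.
(Since a = 18 > μ = 3.800, the bound 19/90 is < 1 and informative.)

P[X ≥ 18] ≤ 19/90 ≈ 0.211.


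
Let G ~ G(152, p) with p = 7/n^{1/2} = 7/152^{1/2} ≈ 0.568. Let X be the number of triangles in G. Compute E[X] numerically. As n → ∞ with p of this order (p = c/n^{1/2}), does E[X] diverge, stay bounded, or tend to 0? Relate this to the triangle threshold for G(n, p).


Number of potential triangles: C(152, 3) = 573800.
Each occurs with probability p³ ≈ (0.568)³ ≈ 1.83033e-01.
By linearity: E[X] = C(152, 3)·p³ ≈ 573800 · 1.83033e-01 ≈ 105024.176.
Since α = 1/2 < 1, p = c/n^{1/2} ≫ 1/n is above the triangle threshold p ~ 1/n. Asymptotically E[X] ~ (c³/6)·n^{3(1−α)} = (7³/6)·n^{1.5} → ∞; triangles are abundant w.h.p.

E[X] ≈ 105024.176; in regime p = Θ(1/n^{1/2}) E[X] diverges (above the triangle threshold p ~ 1/n).


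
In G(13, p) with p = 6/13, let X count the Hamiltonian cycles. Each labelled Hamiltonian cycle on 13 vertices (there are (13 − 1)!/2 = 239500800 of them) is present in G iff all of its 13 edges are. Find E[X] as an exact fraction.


K_13 has (13 − 1)!/2 = 239500800 labelled Hamiltonian cycles.
For each such Hamiltonian cycle H, let X_H = 1 if all 13 edges of H are present in G. Then P[X_H = 1] = p^{13} = (6/13)^{13} = 13060694016/302875106592253.
Summing the indicators: E[X] = Σ_H E[X_H] = 239500800 · p^{13} = 239500800 · 13060694016/302875106592253 = 3128046665387212800/302875106592253.
Numerically: E[X] ≈ 10328.

E[X] = 239500800 · (6/13)^{13} = 3128046665387212800/302875106592253 ≈ 10328.


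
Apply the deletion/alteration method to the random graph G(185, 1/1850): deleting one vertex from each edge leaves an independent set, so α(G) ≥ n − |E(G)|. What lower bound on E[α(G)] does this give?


E[|E(G)|] = C(185, 2)·p = 17020 · (1/1850) = 46/5.
E[α(G)] ≥ n − E[|E(G)|] = 185 − 46/5 = 879/5.
Numerically: ≈ 175.80000.
(This is only a lower bound; the true E[α(G)] may be larger.)

E[α(G)] ≥ 879/5 ≈ 175.80000.


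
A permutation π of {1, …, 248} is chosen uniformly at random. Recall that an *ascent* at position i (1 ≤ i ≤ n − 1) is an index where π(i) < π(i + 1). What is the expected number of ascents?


Write X = Σ X_I over i = 1, …, 247, with X_I the indicator of one ascent.
There are 247 indicators.
For each fixed i, the pair (π(i), π(i+1)) is a uniformly random ordered pair of distinct values from {1, …, 248}; by symmetry P[π(i) < π(i+1)] = 1/2.
By linearity: E[X] = 247 · (1/2) = (248 − 1) · (1/2) = 247/2 ≈ 123.500000.

E[X] = 247/2 = 123.500000.


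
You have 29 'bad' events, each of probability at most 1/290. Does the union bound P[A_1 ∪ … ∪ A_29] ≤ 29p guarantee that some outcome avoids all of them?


Union bound: P[∪_{i=1}^{29} A_i] ≤ Σ_i P[A_i] ≤ 29·p = 29·(1/290) = 1/10.
Numerically: 1/10 ≈ 0.1000.
Is 1/10 < 1? YES.
Since P[∪ A_i] ≤ 1/10 < 1, the complement has P[∩ A_i^c] ≥ 1 − 1/10 = 9/10 > 0, so some outcome avoids every A_i.

29·p = 1/10 ≈ 0.1000; existence CERTIFIED by the union bound.


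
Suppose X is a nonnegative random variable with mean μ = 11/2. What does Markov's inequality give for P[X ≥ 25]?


μ = E[X] = 11/2, a = 25.
Markov: P[X ≥ 25] ≤ μ/a = (11/2)/25 = 11/50.
Numerically: ≈ 0.220000.
(Since a = 25 > μ = 5.500000, the bound 11/50 is < 1 and informative.)

P[X ≥ 25] ≤ 11/50 ≈ 0.220000.


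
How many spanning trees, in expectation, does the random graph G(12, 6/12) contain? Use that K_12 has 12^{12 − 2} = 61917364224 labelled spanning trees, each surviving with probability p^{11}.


K_12 has 12^{12 − 2} = 61917364224 labelled spanning trees.
For each such spanning tree H, let X_H = 1 if all 11 edges of H are present in G. Then P[X_H = 1] = p^{11} = (1/2)^{11} = 1/2048.
By linearity: E[X] = Σ_H E[X_H] = 61917364224 · p^{11} = 61917364224 · 1/2048 = 30233088.
Numerically: E[X] ≈ 3.02e+07.

E[X] = 61917364224 · (1/2)^{11} = 30233088 ≈ 3.02e+07.


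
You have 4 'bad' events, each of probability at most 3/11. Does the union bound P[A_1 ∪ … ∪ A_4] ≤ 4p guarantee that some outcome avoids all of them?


Union bound: P[∪_{i=1}^{4} A_i] ≤ Σ_i P[A_i] ≤ 4·p = 4·(3/11) = 12/11.
Numerically: 12/11 ≈ 1.0909091.
Is 12/11 < 1? NO.
Since the bound 12/11 is ≥ 1, the union bound is uninformative here; it does NOT by itself certify existence.

4·p = 12/11 ≈ 1.0909091; existence NOT certified by the union bound.


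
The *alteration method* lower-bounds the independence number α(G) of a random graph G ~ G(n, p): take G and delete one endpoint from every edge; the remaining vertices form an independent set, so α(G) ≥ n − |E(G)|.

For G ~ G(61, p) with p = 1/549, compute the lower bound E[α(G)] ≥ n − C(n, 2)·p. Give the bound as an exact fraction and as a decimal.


E[|E(G)|] = C(61, 2)·p = 1830 · (1/549) = 10/3.
E[α(G)] ≥ n − E[|E(G)|] = 61 − 10/3 = 173/3.
Numerically: ≈ 57.6667.
(This is only a lower bound; the true E[α(G)] may be larger.)

E[α(G)] ≥ 173/3 ≈ 57.6667.


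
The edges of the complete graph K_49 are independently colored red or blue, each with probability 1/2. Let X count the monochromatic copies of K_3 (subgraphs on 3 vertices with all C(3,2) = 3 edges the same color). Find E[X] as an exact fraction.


Let X = Σ_S X_S over the C(49, 3) = 18424 subsets S of size 3, where X_S = 1 if the K_3 on S is monochromatic.
For a fixed S, the K_3 on S has C(3, 2) = 3 edges. P[all 3 edges red] = (1/2)^3, and likewise for blue, so P[monochromatic] = 2·(1/2)^3 = 2^{1 − 3} = 1/4.
By linearity: E[X] = C(49, 3) · 2^{1 − 3} = 18424 · 1/4 = 4606.
Numerically: E[X] ≈ 4606.00000.

E[X] = C(49,3)·2^(1−C(3,2)) = 4606 ≈ 4606.00000.


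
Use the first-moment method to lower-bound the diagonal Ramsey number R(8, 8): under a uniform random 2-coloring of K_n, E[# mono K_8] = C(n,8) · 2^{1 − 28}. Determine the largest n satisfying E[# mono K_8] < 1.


We need C(n, 8) · 2^{1 − 28} < 1, i.e. C(n, 8) < 2^{28 − 1} = 134217728.
Check values of n near the boundary:
  n = 39: C(39, 8) = 61523748; 61523748 < 134217728? YES
  n = 40: C(40, 8) = 76904685; 76904685 < 134217728? YES
  n = 41: C(41, 8) = 95548245; 95548245 < 134217728? YES
  n = 42: C(42, 8) = 118030185; 118030185 < 134217728? YES
  n = 43: C(43, 8) = 145008513; 145008513 < 134217728? NO
  n = 44: C(44, 8) = 177232627; 177232627 < 134217728? NO
  n = 45: C(45, 8) = 215553195; 215553195 < 134217728? NO
The largest n with C(n, 8) < 134217728 is n = 42 (where E[X] = 118030185/134217728 ≈ 0.879). Hence R(8, 8) > 42, i.e. R(8, 8) ≥ 43.

Largest n = 42; hence R(8, 8) > 42.


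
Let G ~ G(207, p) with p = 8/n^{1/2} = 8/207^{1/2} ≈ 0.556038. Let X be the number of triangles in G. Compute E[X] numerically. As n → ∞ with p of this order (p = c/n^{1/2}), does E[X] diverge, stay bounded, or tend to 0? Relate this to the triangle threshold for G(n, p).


Number of potential triangles: C(207, 3) = 1456935.
Each occurs with probability p³ ≈ (0.556038)³ ≈ 1.71915266e-01.
By linearity: E[X] = C(207, 3)·p³ ≈ 1456935 · 1.71915266e-01 ≈ 250469.367627.
Since α = 1/2 < 1, p = c/n^{1/2} ≫ 1/n is above the triangle threshold p ~ 1/n. Asymptotically E[X] ~ (c³/6)·n^{3(1−α)} = (8³/6)·n^{1.5} → ∞; triangles are abundant w.h.p.

E[X] ≈ 250469.367627; in regime p = Θ(1/n^{1/2}) E[X] diverges (above the triangle threshold p ~ 1/n).


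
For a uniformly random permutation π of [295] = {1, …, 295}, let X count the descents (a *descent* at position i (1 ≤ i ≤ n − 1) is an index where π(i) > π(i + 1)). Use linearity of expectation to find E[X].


Write X = Σ X_I over i = 1, …, 294, with X_I the indicator of one descent.
There are 294 indicators.
For each fixed i, the pair (π(i), π(i+1)) is a uniformly random ordered pair of distinct values from {1, …, 295}; by symmetry P[π(i) > π(i+1)] = 1/2.
By linearity: E[X] = 294 · (1/2) = (295 − 1) · (1/2) = 147 ≈ 147.00000.

E[X] = 147 = 147.00000.


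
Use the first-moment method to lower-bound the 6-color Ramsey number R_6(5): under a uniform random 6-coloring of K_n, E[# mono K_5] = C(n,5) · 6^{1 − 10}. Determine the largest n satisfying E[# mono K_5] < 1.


We need C(n, 5) · 6^{1 − 10} < 1, i.e. C(n, 5) < 6^{10 − 1} = 10077696.
Check values of n near the boundary:
  n = 64: C(64, 5) = 7624512; 7624512 < 10077696? YES
  n = 65: C(65, 5) = 8259888; 8259888 < 10077696? YES
  n = 66: C(66, 5) = 8936928; 8936928 < 10077696? YES
  n = 67: C(67, 5) = 9657648; 9657648 < 10077696? YES
  n = 68: C(68, 5) = 10424128; 10424128 < 10077696? NO
  n = 69: C(69, 5) = 11238513; 11238513 < 10077696? NO
The largest n with C(n, 5) < 10077696 is n = 67 (where E[X] = 67067/69984 ≈ 0.95832). Hence R_6(5) > 67, i.e. R_6(5) ≥ 68.

Largest n = 67; hence R_6(5) > 67.


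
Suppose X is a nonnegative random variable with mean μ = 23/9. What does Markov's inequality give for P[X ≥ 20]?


μ = E[X] = 23/9, a = 20.
Markov: P[X ≥ 20] ≤ μ/a = (23/9)/20 = 23/180.
Numerically: ≈ 0.127778.
(Since a = 20 > μ = 2.555556, the bound 23/180 is < 1 and informative.)

P[X ≥ 20] ≤ 23/180 ≈ 0.127778.


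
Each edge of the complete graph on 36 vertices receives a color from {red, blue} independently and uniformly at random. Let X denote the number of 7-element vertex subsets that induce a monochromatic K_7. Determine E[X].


Let X = Σ_S X_S over the C(36, 7) = 8347680 subsets S of size 7, where X_S = 1 if the K_7 on S is monochromatic.
For a fixed S, the K_7 on S has C(7, 2) = 21 edges. P[all 21 edges red] = (1/2)^21, and likewise for blue, so P[monochromatic] = 2·(1/2)^21 = 2^{1 − 21} = 1/1048576.
By linearity: E[X] = C(36, 7) · 2^{1 − 21} = 8347680 · 1/1048576 = 260865/32768.
Numerically: E[X] ≈ 7.960968.

E[X] = C(36,7)·2^(1−C(7,2)) = 260865/32768 ≈ 7.960968.


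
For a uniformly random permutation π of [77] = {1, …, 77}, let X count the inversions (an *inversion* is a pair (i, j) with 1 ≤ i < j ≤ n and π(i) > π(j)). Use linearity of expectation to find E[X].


Write X = Σ X_I over the C(77, 2) = 2926 pairs i < j, with X_I the indicator of one inversion.
There are 2926 indicators.
For each fixed pair i < j, the values π(i) and π(j) are two distinct elements of {1, …, 77} in uniformly random order; by symmetry P[π(i) > π(j)] = 1/2.
By linearity: E[X] = 2926 · (1/2) = C(77, 2) · (1/2) = 2926/2 = 1463 ≈ 1463.000.

E[X] = 1463 = 1463.000.


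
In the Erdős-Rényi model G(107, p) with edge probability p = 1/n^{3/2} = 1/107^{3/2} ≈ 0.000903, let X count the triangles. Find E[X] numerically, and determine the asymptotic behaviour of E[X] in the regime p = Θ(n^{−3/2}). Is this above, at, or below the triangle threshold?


Number of potential triangles: C(107, 3) = 198485.
Each occurs with probability p³ ≈ (0.000903)³ ≈ 7.37519e-10.
By linearity: E[X] = C(107, 3)·p³ ≈ 198485 · 7.37519e-10 ≈ 0.000.
Since α = 3/2 > 1, p = c/n^{3/2} = o(1/n) is below the triangle threshold p ~ 1/n. Asymptotically E[X] ~ (c³/6)·n^{3(1−α)} = (1³/6)·n^{-1.5} → 0, so by Markov's inequality G has no triangles w.h.p.

E[X] ≈ 0.000; in regime p = Θ(1/n^{3/2}) E[X] tends to 0 (below the triangle threshold p ~ 1/n).


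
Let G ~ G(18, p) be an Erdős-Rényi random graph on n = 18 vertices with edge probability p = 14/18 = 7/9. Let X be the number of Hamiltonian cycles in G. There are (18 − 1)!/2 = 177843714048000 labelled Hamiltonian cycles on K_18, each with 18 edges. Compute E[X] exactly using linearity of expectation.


K_18 has (18 − 1)!/2 = 177843714048000 labelled Hamiltonian cycles.
For each such Hamiltonian cycle H, let X_H = 1 if all 18 edges of H are present in G. Then P[X_H = 1] = p^{18} = (7/9)^{18} = 1628413597910449/150094635296999121.
By linearity of expectation: E[X] = Σ_H E[X_H] = 177843714048000 · p^{18} = 177843714048000 · 1628413597910449/150094635296999121 = 397260798708725298034688000/205891132094649.
Numerically: E[X] ≈ 1.9295e+12.

E[X] = 177843714048000 · (7/9)^{18} = 397260798708725298034688000/205891132094649 ≈ 1.9295e+12.


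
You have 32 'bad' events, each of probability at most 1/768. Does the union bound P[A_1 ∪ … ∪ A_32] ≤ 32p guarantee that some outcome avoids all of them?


Union bound: P[∪_{i=1}^{32} A_i] ≤ Σ_i P[A_i] ≤ 32·p = 32·(1/768) = 1/24.
Numerically: 1/24 ≈ 0.0417.
Is 1/24 < 1? YES.
Since P[∪ A_i] ≤ 1/24 < 1, the complement has P[∩ A_i^c] ≥ 1 − 1/24 = 23/24 > 0, so some outcome avoids every A_i.

32·p = 1/24 ≈ 0.0417; existence CERTIFIED by the union bound.


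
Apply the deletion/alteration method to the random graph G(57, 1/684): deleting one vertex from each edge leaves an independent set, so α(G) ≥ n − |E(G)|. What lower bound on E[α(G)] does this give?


E[|E(G)|] = C(57, 2)·p = 1596 · (1/684) = 7/3.
E[α(G)] ≥ n − E[|E(G)|] = 57 − 7/3 = 164/3.
Numerically: ≈ 54.66667.
(This is only a lower bound; the true E[α(G)] may be larger.)

E[α(G)] ≥ 164/3 ≈ 54.66667.


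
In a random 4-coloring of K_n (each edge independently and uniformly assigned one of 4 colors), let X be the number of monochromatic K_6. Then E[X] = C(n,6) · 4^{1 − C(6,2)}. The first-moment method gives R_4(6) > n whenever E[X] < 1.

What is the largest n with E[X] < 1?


We need C(n, 6) · 4^{1 − 15} < 1, i.e. C(n, 6) < 4^{15 − 1} = 268435456.
Check values of n near the boundary:
  n = 76: C(76, 6) = 218618940; 218618940 < 268435456? YES
  n = 77: C(77, 6) = 237093780; 237093780 < 268435456? YES
  n = 78: C(78, 6) = 256851595; 256851595 < 268435456? YES
  n = 79: C(79, 6) = 277962685; 277962685 < 268435456? NO
  n = 80: C(80, 6) = 300500200; 300500200 < 268435456? NO
The largest n with C(n, 6) < 268435456 is n = 78 (where E[X] = 256851595/268435456 ≈ 0.9568468). Hence R_4(6) > 78, i.e. R_4(6) ≥ 79.

Largest n = 78; hence R_4(6) > 78.


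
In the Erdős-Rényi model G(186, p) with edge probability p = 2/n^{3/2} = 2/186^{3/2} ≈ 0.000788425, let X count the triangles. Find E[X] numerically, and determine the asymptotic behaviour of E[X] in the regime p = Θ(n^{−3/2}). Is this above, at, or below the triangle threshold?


Number of potential triangles: C(186, 3) = 1055240.
Each occurs with probability p³ ≈ (0.000788425)³ ≈ 4.90096655e-10.
By linearity: E[X] = C(186, 3)·p³ ≈ 1055240 · 4.90096655e-10 ≈ 0.000517.
Since α = 3/2 > 1, p = c/n^{3/2} = o(1/n) is below the triangle threshold p ~ 1/n. Asymptotically E[X] ~ (c³/6)·n^{3(1−α)} = (2³/6)·n^{-1.5} → 0, so by Markov's inequality G has no triangles w.h.p.

E[X] ≈ 0.000517; in regime p = Θ(1/n^{3/2}) E[X] tends to 0 (below the triangle threshold p ~ 1/n).


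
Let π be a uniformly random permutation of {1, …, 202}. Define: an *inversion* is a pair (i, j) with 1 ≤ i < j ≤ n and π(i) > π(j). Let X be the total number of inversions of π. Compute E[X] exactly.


Write X = Σ X_I over the C(202, 2) = 20301 pairs i < j, with X_I the indicator of one inversion.
There are 20301 indicators.
For each fixed pair i < j, the values π(i) and π(j) are two distinct elements of {1, …, 202} in uniformly random order; by symmetry P[π(i) > π(j)] = 1/2.
By linearity: E[X] = 20301 · (1/2) = C(202, 2) · (1/2) = 20301/2 = 20301/2 ≈ 10150.5000.

E[X] = 20301/2 = 10150.5000.


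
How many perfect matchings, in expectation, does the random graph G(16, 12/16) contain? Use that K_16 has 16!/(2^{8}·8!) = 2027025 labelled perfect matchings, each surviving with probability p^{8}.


K_16 has 16!/(2^{8}·8!) = 2027025 labelled perfect matchings.
For each such perfect matching H, let X_H = 1 if all 8 edges of H are present in G. Then P[X_H = 1] = p^{8} = (3/4)^{8} = 6561/65536.
By linearity of expectation: E[X] = Σ_H E[X_H] = 2027025 · p^{8} = 2027025 · 6561/65536 = 13299311025/65536.
Numerically: E[X] ≈ 2.0293e+05.

E[X] = 2027025 · (3/4)^{8} = 13299311025/65536 ≈ 2.0293e+05.


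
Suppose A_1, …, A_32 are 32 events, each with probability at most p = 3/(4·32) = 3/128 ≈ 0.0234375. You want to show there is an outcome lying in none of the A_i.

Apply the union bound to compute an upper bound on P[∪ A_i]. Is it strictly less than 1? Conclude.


Union bound: P[∪_{i=1}^{32} A_i] ≤ Σ_i P[A_i] ≤ 32·p = 32·(3/128) = 3/4.
Numerically: 3/4 ≈ 0.7500000.
Is 3/4 < 1? YES.
Since P[∪ A_i] ≤ 3/4 < 1, the complement has P[∩ A_i^c] ≥ 1 − 3/4 = 1/4 > 0, so some outcome avoids every A_i.

32·p = 3/4 ≈ 0.7500000; existence CERTIFIED by the union bound.


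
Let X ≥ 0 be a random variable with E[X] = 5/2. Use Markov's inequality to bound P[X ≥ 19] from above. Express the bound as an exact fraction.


μ = E[X] = 5/2, a = 19.
Markov: P[X ≥ 19] ≤ μ/a = (5/2)/19 = 5/38.
Numerically: ≈ 0.131579.
(Since a = 19 > μ = 2.500000, the bound 5/38 is < 1 and informative.)

P[X ≥ 19] ≤ 5/38 ≈ 0.131579.


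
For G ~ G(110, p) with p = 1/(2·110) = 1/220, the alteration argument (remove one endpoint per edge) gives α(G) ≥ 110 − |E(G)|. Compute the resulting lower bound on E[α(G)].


E[|E(G)|] = C(110, 2)·p = 5995 · (1/220) = 109/4.
E[α(G)] ≥ n − E[|E(G)|] = 110 − 109/4 = 331/4.
Numerically: ≈ 82.75000.
(This is only a lower bound; the true E[α(G)] may be larger.)

E[α(G)] ≥ 331/4 ≈ 82.75000.


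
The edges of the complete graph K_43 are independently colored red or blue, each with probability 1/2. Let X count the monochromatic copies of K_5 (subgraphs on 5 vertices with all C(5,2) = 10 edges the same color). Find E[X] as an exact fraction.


Let X = Σ_S X_S over the C(43, 5) = 962598 subsets S of size 5, where X_S = 1 if the K_5 on S is monochromatic.
For a fixed S, the K_5 on S has C(5, 2) = 10 edges. P[all 10 edges red] = (1/2)^10, and likewise for blue, so P[monochromatic] = 2·(1/2)^10 = 2^{1 − 10} = 1/512.
Summing: E[X] = C(43, 5) · 2^{1 − 10} = 962598 · 1/512 = 481299/256.
Numerically: E[X] ≈ 1880.074219.

E[X] = C(43,5)·2^(1−C(5,2)) = 481299/256 ≈ 1880.074219.


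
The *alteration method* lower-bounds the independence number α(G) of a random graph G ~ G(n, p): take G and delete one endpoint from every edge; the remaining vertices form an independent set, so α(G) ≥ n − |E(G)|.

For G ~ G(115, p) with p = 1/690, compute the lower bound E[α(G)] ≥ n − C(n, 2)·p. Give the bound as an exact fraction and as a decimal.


E[|E(G)|] = C(115, 2)·p = 6555 · (1/690) = 19/2.
E[α(G)] ≥ n − E[|E(G)|] = 115 − 19/2 = 211/2.
Numerically: ≈ 105.500.
(This is only a lower bound; the true E[α(G)] may be larger.)

E[α(G)] ≥ 211/2 ≈ 105.500.


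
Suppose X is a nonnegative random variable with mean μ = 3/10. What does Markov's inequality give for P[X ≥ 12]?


μ = E[X] = 3/10, a = 12.
Markov: P[X ≥ 12] ≤ μ/a = (3/10)/12 = 1/40.
Numerically: ≈ 0.025.
(Since a = 12 > μ = 0.300, the bound 1/40 is < 1 and informative.)

P[X ≥ 12] ≤ 1/40 ≈ 0.025.


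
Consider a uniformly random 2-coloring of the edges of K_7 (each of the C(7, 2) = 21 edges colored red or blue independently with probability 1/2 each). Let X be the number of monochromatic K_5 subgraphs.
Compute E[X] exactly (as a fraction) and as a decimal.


Let X = Σ_S X_S over the C(7, 5) = 21 subsets S of size 5, where X_S = 1 if the K_5 on S is monochromatic.
For a fixed S, the K_5 on S has C(5, 2) = 10 edges. P[all 10 edges red] = (1/2)^10, and likewise for blue, so P[monochromatic] = 2·(1/2)^10 = 2^{1 − 10} = 1/512.
By linearity of expectation: E[X] = C(7, 5) · 2^{1 − 10} = 21 · 1/512 = 21/512.
Numerically: E[X] ≈ 0.0410.

E[X] = C(7,5)·2^(1−C(5,2)) = 21/512 ≈ 0.0410.


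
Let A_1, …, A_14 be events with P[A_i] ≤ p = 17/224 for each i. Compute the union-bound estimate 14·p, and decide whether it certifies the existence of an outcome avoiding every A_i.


Union bound: P[∪_{i=1}^{14} A_i] ≤ Σ_i P[A_i] ≤ 14·p = 14·(17/224) = 17/16.
Numerically: 17/16 ≈ 1.0625000.
Is 17/16 < 1? NO.
Since the bound 17/16 is ≥ 1, the union bound is uninformative here; it does NOT by itself certify existence.

14·p = 17/16 ≈ 1.0625000; existence NOT certified by the union bound.


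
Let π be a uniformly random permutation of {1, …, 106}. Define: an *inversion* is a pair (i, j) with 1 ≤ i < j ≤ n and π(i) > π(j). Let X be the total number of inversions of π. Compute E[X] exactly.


Write X = Σ X_I over the C(106, 2) = 5565 pairs i < j, with X_I the indicator of one inversion.
There are 5565 indicators.
For each fixed pair i < j, the values π(i) and π(j) are two distinct elements of {1, …, 106} in uniformly random order; by symmetry P[π(i) > π(j)] = 1/2.
By linearity: E[X] = 5565 · (1/2) = C(106, 2) · (1/2) = 5565/2 = 5565/2 ≈ 2782.5000.

E[X] = 5565/2 = 2782.5000.


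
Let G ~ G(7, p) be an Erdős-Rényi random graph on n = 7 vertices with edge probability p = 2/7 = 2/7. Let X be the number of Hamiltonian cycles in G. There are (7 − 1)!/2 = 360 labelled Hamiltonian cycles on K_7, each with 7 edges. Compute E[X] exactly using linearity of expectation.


K_7 has (7 − 1)!/2 = 360 labelled Hamiltonian cycles.
For each such Hamiltonian cycle H, let X_H = 1 if all 7 edges of H are present in G. Then P[X_H = 1] = p^{7} = (2/7)^{7} = 128/823543.
Summing the indicators: E[X] = Σ_H E[X_H] = 360 · p^{7} = 360 · 128/823543 = 46080/823543.
Numerically: E[X] ≈ 0.056.

E[X] = 360 · (2/7)^{7} = 46080/823543 ≈ 0.056.


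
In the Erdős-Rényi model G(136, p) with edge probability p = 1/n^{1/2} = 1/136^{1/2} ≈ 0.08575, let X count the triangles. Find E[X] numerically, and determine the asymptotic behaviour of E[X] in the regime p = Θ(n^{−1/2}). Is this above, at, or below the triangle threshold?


Number of potential triangles: C(136, 3) = 410040.
Each occurs with probability p³ ≈ (0.08575)³ ≈ 6.305095e-04.
By linearity: E[X] = C(136, 3)·p³ ≈ 410040 · 6.305095e-04 ≈ 258.5341.
Since α = 1/2 < 1, p = c/n^{1/2} ≫ 1/n is above the triangle threshold p ~ 1/n. Asymptotically E[X] ~ (c³/6)·n^{3(1−α)} = (1³/6)·n^{1.5} → ∞; triangles are abundant w.h.p.

E[X] ≈ 258.5341; in regime p = Θ(1/n^{1/2}) E[X] diverges (above the triangle threshold p ~ 1/n).


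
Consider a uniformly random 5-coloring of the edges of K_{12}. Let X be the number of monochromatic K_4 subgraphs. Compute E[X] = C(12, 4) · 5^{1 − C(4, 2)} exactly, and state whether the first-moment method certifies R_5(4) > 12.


E[X] = C(12, 4) · 5^{1 − 6} = 495 · 5^{−5} = 495/3125.
As a reduced fraction: E[X] = 99/625 ≈ 0.1584.
Is E[X] < 1? YES.
Since E[X] < 1, there exists a 5-coloring of K_{12} with no monochromatic K_4; hence R_5(4) > 12.

E[X] = 99/625 ≈ 0.1584; E[X] < 1, so R_5(4) > 12.


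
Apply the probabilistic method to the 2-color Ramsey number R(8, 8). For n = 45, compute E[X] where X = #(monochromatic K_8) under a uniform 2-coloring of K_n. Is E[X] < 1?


E[X] = C(45, 8) · 2^{1 − 28} = 215553195 · 2^{−27} = 215553195/134217728.
As a reduced fraction: E[X] = 215553195/134217728 ≈ 1.6060.
Is E[X] < 1? NO.
Since E[X] ≥ 1, the first-moment bound is inconclusive at n = 45; it does NOT by itself certify R(8, 8) > 45.

E[X] = 215553195/134217728 ≈ 1.6060; E[X] ≥ 1; first-moment method inconclusive here.


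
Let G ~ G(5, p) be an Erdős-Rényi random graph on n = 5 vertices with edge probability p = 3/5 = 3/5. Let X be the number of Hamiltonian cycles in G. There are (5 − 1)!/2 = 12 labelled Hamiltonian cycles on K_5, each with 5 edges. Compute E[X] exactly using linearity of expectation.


K_5 has (5 − 1)!/2 = 12 labelled Hamiltonian cycles.
For each such Hamiltonian cycle H, let X_H = 1 if all 5 edges of H are present in G. Then P[X_H = 1] = p^{5} = (3/5)^{5} = 243/3125.
By linearity: E[X] = Σ_H E[X_H] = 12 · p^{5} = 12 · 243/3125 = 2916/3125.
Numerically: E[X] ≈ 0.933.

E[X] = 12 · (3/5)^{5} = 2916/3125 ≈ 0.933.
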